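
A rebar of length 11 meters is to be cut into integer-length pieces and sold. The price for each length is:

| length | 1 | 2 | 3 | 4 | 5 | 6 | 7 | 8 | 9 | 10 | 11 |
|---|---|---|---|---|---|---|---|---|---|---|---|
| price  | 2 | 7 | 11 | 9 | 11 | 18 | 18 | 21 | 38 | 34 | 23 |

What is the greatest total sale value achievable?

Build best[k] bottom-up: best[k] = max over allowed piece i of (p[i] + best[k−i]).
best[1] = 2
best[2] = 7
best[3] = 11
best[4] = 14  (first piece 2, then best[2]=7)
best[5] = 18  (first piece 2, then best[3]=11)
best[6] = 22  (first piece 3, then best[3]=11)
best[7] = 25  (first piece 2, then best[5]=18)
best[8] = 29  (first piece 2, then best[6]=22)
best[9] = 38
best[10] = 40  (first piece 1, then best[9]=38)
best[11] = 45  (first piece 2, then best[9]=38)
One optimal cutting: 9 + 2 → ₹38 + ₹7 = ₹45.

45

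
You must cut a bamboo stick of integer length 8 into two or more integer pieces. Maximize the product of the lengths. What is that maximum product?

Fill prod[k] for k=2..8: at each k try every first piece i and multiply by the better of (k−i) uncut or prod[k−i].
prod[2] = 1×max(1,0) = 1×1 = 1
prod[3] = max(1×2, 2×1) = 2
prod[4] = max(1×3, 2×2, 3×1) = 4
prod[5] = max(1×4, 2×3, 3×2, 4×1) = 6
prod[6] = max(1×6, 2×4, 3×3, 4×2, 5×1) = 9
prod[7] = max(1×9, 2×6, 3×4, 4×3, 5×2, 6×1) = 12
prod[8] = max(1×12, 2×9, 3×6, …, 6×2, 7×1) = 18
One optimal split: 3 + 3 + 2; product 3×3×2 = 18.

18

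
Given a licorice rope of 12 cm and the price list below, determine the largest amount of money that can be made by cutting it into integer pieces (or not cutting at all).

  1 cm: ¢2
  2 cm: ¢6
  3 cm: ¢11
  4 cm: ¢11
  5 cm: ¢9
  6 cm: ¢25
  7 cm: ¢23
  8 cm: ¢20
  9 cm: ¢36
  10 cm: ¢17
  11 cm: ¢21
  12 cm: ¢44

50

Consider every possible first cut. R[k] is the best of p[i]+R[k−i] over all sellable i≤k.
R[1] = 2
R[2] = max(2+2, 6+0) = 6
R[3] = max(2+6, 6+2, 11+0) = 11
R[4] = max(2+11, 6+6, 11+2, 11+0) = 13
R[5] = max(2+13, 6+11, 11+6, 11+2, 9+0) = 17
R[6] = max(2+17, 6+13, 11+11, 11+6, 9+2, 25+0) = 25
R[7] = max(2+25, 6+17, 11+13, …, 25+2, 23+0) = 27
R[8] = max(2+27, 6+25, 11+17, …, 23+2, 20+0) = 31
R[9] = max(2+31, 6+27, 11+25, …, 20+2, 36+0) = 36
R[10] = max(2+36, 6+31, 11+27, …, 36+2, 17+0) = 38
R[11] = max(2+38, 6+36, 11+31, …, 17+2, 21+0) = 42
R[12] = max(2+42, 6+38, 11+36, …, 21+2, 44+0) = 50
One optimal cutting: 6 + 6 → ¢25 + ¢25 = ¢50.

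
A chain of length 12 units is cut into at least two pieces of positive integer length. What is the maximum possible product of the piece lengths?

81

Define P[k] = max over 1≤i<k of i · max(k−i, P[k−i]); the inner max lets the remainder stay uncut if that's better.
P[2] = 1·max(1,0) = 1·1 = 1
P[3] = max(1·2, 2·1) = 2
P[4] = max(1·3, 2·2, 3·1) = 4
P[5] = max(1·4, 2·3, 3·2, 4·1) = 6
P[6] = max(1·6, 2·4, 3·3, 4·2, 5·1) = 9
P[7] = max(1·9, 2·6, 3·4, 4·3, 5·2, 6·1) = 12
P[8] = max(1·12, 2·9, 3·6, …, 6·2, 7·1) = 18
P[9] = max(1·18, 2·12, 3·9, …, 7·2, 8·1) = 27
P[10] = max(1·27, 2·18, 3·12, …, 8·2, 9·1) = 36
P[11] = max(1·36, 2·27, 3·18, …, 9·2, 10·1) = 54
P[12] = max(1·54, 2·36, 3·27, …, 10·2, 11·1) = 81
One optimal split: 3 + 3 + 3 + 3; product 3·3·3·3 = 81.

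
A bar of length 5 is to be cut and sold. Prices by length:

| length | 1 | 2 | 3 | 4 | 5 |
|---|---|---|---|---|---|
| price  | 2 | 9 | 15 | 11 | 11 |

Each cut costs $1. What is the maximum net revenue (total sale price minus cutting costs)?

23

Consider every possible first cut. v[k] is the best of p[i]+v[k−i] over all sellable i≤k, charging 1 whenever i<k.
v[1] = 2
v[2] = 9
v[3] = 15
v[4] = 17  (first piece 2, then v[2]=9)
v[5] = 23  (first piece 2, then v[3]=15)
One optimal plan: pieces 3 + 2 (1 cut) → $24 − $1 = $23.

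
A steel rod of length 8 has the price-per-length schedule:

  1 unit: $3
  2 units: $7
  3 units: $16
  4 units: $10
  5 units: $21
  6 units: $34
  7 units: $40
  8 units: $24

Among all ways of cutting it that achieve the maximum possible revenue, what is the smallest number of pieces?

2

Consider every possible first cut. r[k] is the best of p[i]+r[k−i] over all sellable i≤k.
r[1] = 3
r[2] = max(3+3, 7+0) = 7
r[3] = max(3+7, 7+3, 16+0) = 16
r[4] = max(3+16, 7+7, 16+3, 10+0) = 19
r[5] = max(3+19, 7+16, 16+7, 10+3, 21+0) = 23
r[6] = max(3+23, 7+19, 16+16, 10+7, 21+3, 34+0) = 34
r[7] = max(3+34, 7+23, 16+19, …, 34+3, 40+0) = 40
r[8] = max(3+40, 7+34, 16+23, …, 40+3, 24+0) = 43
Maximum revenue is $43.
Now minimize piece count subject to staying optimal: for each k, pieces[k] = 1 + min over i with p[i]+r[k−i]=r[k] of pieces[k−i].
pieces[5] = 2
pieces[6] = 1
pieces[7] = 1
pieces[8] = 2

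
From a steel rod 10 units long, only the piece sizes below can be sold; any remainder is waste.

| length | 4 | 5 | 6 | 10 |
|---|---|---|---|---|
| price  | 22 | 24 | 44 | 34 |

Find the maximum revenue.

Let f[k] be the best obtainable value from length k. For each k, try every first piece i and keep the best of price[i] + f[k−i].
f[1] = 0
f[2] = 0
f[3] = 0
f[4] = 22
f[5] = 24
f[6] = 44
f[7] = 44
f[8] = 44
f[9] = 46  (first piece 4, then f[5]=24)
f[10] = 66  (first piece 4, then f[6]=44)
One optimal cutting: 6 + 4 → $66.

66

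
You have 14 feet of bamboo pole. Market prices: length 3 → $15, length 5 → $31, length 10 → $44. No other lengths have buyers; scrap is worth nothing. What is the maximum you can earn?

Build best[k] bottom-up: best[k] = max over allowed piece i of (p[i] + best[k−i]).
best[1] = 0
best[2] = 0
best[3] = 15
best[4] = 15
best[5] = max(15+0, 31+0) = 31
best[6] = max(15+15, 31+0) = 31
best[7] = max(15+15, 31+0) = 31
best[8] = max(15+31, 31+15) = 46
best[9] = max(15+31, 31+15) = 46
best[10] = max(15+31, 31+31, 44+0) = 62
best[11] = max(15+46, 31+31, 44+0) = 62
best[12] = max(15+46, 31+31, 44+0) = 62
best[13] = max(15+62, 31+46, 44+15) = 77
best[14] = max(15+62, 31+46, 44+15) = 77
One optimal cutting: pieces 5 + 5 + 3 with 1 foot of scrap → $77.

77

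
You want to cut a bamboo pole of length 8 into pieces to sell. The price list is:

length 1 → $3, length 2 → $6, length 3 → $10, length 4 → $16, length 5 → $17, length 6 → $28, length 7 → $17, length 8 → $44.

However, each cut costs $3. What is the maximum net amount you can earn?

44

Let net[k] be the best obtainable value from length k. For each k, try every first piece i and keep the best of price[i] + net[k−i] minus the 3 cut fee when i<k.
net[1] = 3
net[2] = 6
net[3] = 10
net[4] = 16
net[5] = 17
net[6] = 28
net[7] = 28  (first piece 1, then net[6]=28)
net[8] = 44
Best is to make no cuts and sell whole for $44.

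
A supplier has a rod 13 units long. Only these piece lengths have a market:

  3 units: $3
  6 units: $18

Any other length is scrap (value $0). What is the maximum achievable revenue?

Let r[k] be the best obtainable value from length k. For each k, try every first piece i and keep the best of price[i] + r[k−i].
r[1] = 0
r[2] = 0
r[3] = 3
r[4] = 3
r[5] = 3
r[6] = max(3+3, 18+0) = 18
r[7] = max(3+3, 18+0) = 18
r[8] = max(3+3, 18+0) = 18
r[9] = max(3+18, 18+3) = 21
r[10] = max(3+18, 18+3) = 21
r[11] = max(3+18, 18+3) = 21
r[12] = max(3+21, 18+18) = 36
r[13] = max(3+21, 18+18) = 36
One optimal cutting: pieces 6 + 6 with 1 unit of scrap → $36.

36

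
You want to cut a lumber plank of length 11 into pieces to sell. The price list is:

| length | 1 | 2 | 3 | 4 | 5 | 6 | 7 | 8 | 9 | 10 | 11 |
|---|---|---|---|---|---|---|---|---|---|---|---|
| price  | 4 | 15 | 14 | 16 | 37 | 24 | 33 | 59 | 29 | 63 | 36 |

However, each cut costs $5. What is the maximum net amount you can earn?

68

Let r[k] be the best obtainable value from length k. For each k, try every first piece i and keep the best of price[i] + r[k−i] minus the 5 cut fee when i<k.
r[1] = 4
r[2] = max(4+4-5, 15+0) = 15
r[3] = max(4+15-5, 15+4-5, 14+0) = 14
r[4] = max(4+14-5, 15+15-5, 14+4-5, 16+0) = 25
r[5] = max(4+25-5, 15+14-5, 14+15-5, 16+4-5, 37+0) = 37
r[6] = max(4+37-5, 15+25-5, 14+14-5, 16+15-5, 37+4-5, 24+0) = 36
r[7] = max(4+36-5, 15+37-5, 14+25-5, …, 24+4-5, 33+0) = 47
r[8] = max(4+47-5, 15+36-5, 14+37-5, …, 33+4-5, 59+0) = 59
r[9] = max(4+59-5, 15+47-5, 14+36-5, …, 59+4-5, 29+0) = 58
r[10] = max(4+58-5, 15+59-5, 14+47-5, …, 29+4-5, 63+0) = 69
r[11] = max(4+69-5, 15+58-5, 14+59-5, …, 63+4-5, 36+0) = 68
One optimal plan: pieces 8 + 2 + 1 (2 cuts) → $78 − $10 = $68.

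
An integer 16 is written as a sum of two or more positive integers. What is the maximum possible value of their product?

324

Fill P[k] for k=2..16: at each k try every first piece i and multiply by the better of (k−i) uncut or P[k−i].
P[2] = 1·max(1,0) = 1·1 = 1
P[3] = max(1·2, 2·1) = 2
P[4] = max(1·3, 2·2, 3·1) = 4
P[5] = max(1·4, 2·3, 3·2, 4·1) = 6
P[6] = max(1·6, 2·4, 3·3, 4·2, 5·1) = 9
P[7] = max(1·9, 2·6, 3·4, 4·3, 5·2, 6·1) = 12
P[8] = max(1·12, 2·9, 3·6, …, 6·2, 7·1) = 18
P[9] = max(1·18, 2·12, 3·9, …, 7·2, 8·1) = 27
P[10] = max(1·27, 2·18, 3·12, …, 8·2, 9·1) = 36
P[11] = max(1·36, 2·27, 3·18, …, 9·2, 10·1) = 54
P[12] = max(1·54, 2·36, 3·27, …, 10·2, 11·1) = 81
P[13] = max(1·81, 2·54, 3·36, …, 11·2, 12·1) = 108
P[14] = max(1·108, 2·81, 3·54, …, 12·2, 13·1) = 162
P[15] = max(1·162, 2·108, 3·81, …, 13·2, 14·1) = 243
P[16] = max(1·243, 2·162, 3·108, …, 14·2, 15·1) = 324
One optimal split: 3 + 3 + 3 + 3 + 2 + 2; product 3·3·3·3·2·2 = 324.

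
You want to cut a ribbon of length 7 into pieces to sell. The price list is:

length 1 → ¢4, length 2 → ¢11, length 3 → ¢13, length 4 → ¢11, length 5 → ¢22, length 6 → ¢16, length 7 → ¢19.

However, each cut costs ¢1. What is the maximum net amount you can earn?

34

Build net[k] bottom-up: net[k] = max over allowed piece i of (p[i] + net[k−i]) − 1 per cut.
net[1] = 4
net[2] = max(4+4-1, 11+0) = 11
net[3] = max(4+11-1, 11+4-1, 13+0) = 14
net[4] = max(4+14-1, 11+11-1, 13+4-1, 11+0) = 21
net[5] = max(4+21-1, 11+14-1, 13+11-1, 11+4-1, 22+0) = 24
net[6] = max(4+24-1, 11+21-1, 13+14-1, 11+11-1, 22+4-1, 16+0) = 31
net[7] = max(4+31-1, 11+24-1, 13+21-1, …, 16+4-1, 19+0) = 34
One optimal plan: pieces 2 + 2 + 2 + 1 (3 cuts) → ¢37 − ¢3 = ¢34.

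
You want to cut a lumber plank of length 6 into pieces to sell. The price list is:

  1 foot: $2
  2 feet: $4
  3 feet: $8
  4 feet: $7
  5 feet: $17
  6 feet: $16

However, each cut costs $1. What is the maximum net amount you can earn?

18

Let v[k] be the best obtainable value from length k. For each k, try every first piece i and keep the best of price[i] + v[k−i] minus the 1 cut fee when i<k.
v[1] = 2
v[2] = 4
v[3] = 8
v[4] = 9  (first piece 1, then v[3]=8)
v[5] = 17
v[6] = 18  (first piece 1, then v[5]=17)
One optimal plan: pieces 5 + 1 (1 cut) → $19 − $1 = $18.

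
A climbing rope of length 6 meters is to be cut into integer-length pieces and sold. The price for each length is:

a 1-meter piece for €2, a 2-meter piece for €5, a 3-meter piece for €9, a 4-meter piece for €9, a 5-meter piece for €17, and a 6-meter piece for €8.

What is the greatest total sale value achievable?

19

Let r[k] be the best obtainable value from length k. For each k, try every first piece i and keep the best of price[i] + r[k−i].
r[1] = 2
r[2] = 5
r[3] = 9
r[4] = 11  (first piece 1, then r[3]=9)
r[5] = 17
r[6] = 19  (first piece 1, then r[5]=17)
One optimal cutting: 5 + 1 → €17 + €2 = €19.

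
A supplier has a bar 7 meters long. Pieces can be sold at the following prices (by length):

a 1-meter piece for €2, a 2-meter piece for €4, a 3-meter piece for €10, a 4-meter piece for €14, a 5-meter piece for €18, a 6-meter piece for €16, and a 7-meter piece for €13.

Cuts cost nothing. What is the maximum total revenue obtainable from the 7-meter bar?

24

Build r[k] bottom-up: r[k] = max over allowed piece i of (p[i] + r[k−i]).
r[1] = 2
r[2] = max(2+2, 4+0) = 4
r[3] = max(2+4, 4+2, 10+0) = 10
r[4] = max(2+10, 4+4, 10+2, 14+0) = 14
r[5] = max(2+14, 4+10, 10+4, 14+2, 18+0) = 18
r[6] = max(2+18, 4+14, 10+10, 14+4, 18+2, 16+0) = 20
r[7] = max(2+20, 4+18, 10+14, …, 16+2, 13+0) = 24
One optimal cutting: 4 + 3 → €14 + €10 = €24.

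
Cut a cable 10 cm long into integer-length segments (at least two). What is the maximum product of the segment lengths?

36

Fill f[k] for k=2..10: at each k try every first piece i and multiply by the better of (k−i) uncut or f[k−i].
f[2] = 1*max(1,0) = 1*1 = 1
f[3] = 1*max(2,1) = 1*2 = 2
f[4] = 2*max(2,1) = 2*2 = 4
f[5] = 2*max(3,2) = 2*3 = 6
f[6] = 3*max(3,2) = 3*3 = 9
f[7] = 2*max(5,6) = 2*6 = 12
f[8] = 2*max(6,9) = 2*9 = 18
f[9] = 3*max(6,9) = 3*9 = 27
f[10] = 2*max(8,18) = 2*18 = 36
One optimal split: 3 + 3 + 2 + 2; product 3*3*2*2 = 36.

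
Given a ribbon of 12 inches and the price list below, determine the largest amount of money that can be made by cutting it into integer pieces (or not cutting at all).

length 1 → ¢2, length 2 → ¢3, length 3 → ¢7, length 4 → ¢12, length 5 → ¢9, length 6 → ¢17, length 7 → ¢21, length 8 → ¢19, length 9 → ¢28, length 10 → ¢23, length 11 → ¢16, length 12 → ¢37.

37

Let v[k] be the best obtainable value from length k. For each k, try every first piece i and keep the best of price[i] + v[k−i].
v[1] = 2
v[2] = 4  (first piece 1, then v[1]=2)
v[3] = 7
v[4] = 12
v[5] = 14  (first piece 1, then v[4]=12)
v[6] = 17
v[7] = 21
v[8] = 24  (first piece 4, then v[4]=12)
v[9] = 28
v[10] = 30  (first piece 1, then v[9]=28)
v[11] = 33  (first piece 4, then v[7]=21)
v[12] = 37
Best is to sell the whole 12-inch piece uncut for ¢37.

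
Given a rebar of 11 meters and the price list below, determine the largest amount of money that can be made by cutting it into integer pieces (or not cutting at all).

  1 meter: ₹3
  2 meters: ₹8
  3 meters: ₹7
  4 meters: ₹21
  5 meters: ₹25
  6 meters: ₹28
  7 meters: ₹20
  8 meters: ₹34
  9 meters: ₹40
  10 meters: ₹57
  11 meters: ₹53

Build R[k] bottom-up: R[k] = max over allowed piece i of (p[i] + R[k−i]).
R[1] = 3
R[2] = 8
R[3] = 11  (first piece 1, then R[2]=8)
R[4] = 21
R[5] = 25
R[6] = 29  (first piece 2, then R[4]=21)
R[7] = 33  (first piece 2, then R[5]=25)
R[8] = 42  (first piece 4, then R[4]=21)
R[9] = 46  (first piece 4, then R[5]=25)
R[10] = 57
R[11] = 60  (first piece 1, then R[10]=57)
One optimal cutting: 10 + 1 → ₹57 + ₹3 = ₹60.

60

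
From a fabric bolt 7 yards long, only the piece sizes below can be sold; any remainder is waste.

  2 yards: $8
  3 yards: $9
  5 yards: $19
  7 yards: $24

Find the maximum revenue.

Build f[k] bottom-up: f[k] = max over allowed piece i of (p[i] + f[k−i]).
f[1] = 0
f[2] = 8
f[3] = max(8+0, 9+0) = 9
f[4] = max(8+8, 9+0) = 16
f[5] = max(8+9, 9+8, 19+0) = 19
f[6] = max(8+16, 9+9, 19+0) = 24
f[7] = max(8+19, 9+16, 19+8, 24+0) = 27
One optimal cutting: 5 + 2 → $27.

27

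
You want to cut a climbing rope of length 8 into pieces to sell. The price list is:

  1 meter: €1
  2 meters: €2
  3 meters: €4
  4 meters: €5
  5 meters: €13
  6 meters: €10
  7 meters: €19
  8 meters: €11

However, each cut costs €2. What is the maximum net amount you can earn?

18

Consider every possible first cut. r[k] is the best of p[i]+r[k−i] over all sellable i≤k, charging 2 whenever i<k.
r[1] = 1
r[2] = max(1+1-2, 2+0) = 2
r[3] = max(1+2-2, 2+1-2, 4+0) = 4
r[4] = max(1+4-2, 2+2-2, 4+1-2, 5+0) = 5
r[5] = max(1+5-2, 2+4-2, 4+2-2, 5+1-2, 13+0) = 13
r[6] = max(1+13-2, 2+5-2, 4+4-2, 5+2-2, 13+1-2, 10+0) = 12
r[7] = max(1+12-2, 2+13-2, 4+5-2, …, 10+1-2, 19+0) = 19
r[8] = max(1+19-2, 2+12-2, 4+13-2, …, 19+1-2, 11+0) = 18
One optimal plan: pieces 7 + 1 (1 cut) → €20 − €2 = €18.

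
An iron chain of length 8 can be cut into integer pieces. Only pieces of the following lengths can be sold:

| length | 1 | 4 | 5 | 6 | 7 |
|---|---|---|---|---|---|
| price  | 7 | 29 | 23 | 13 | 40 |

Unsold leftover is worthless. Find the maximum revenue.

58

Let f[k] be the best obtainable value from length k. For each k, try every first piece i and keep the best of price[i] + f[k−i].
f[1] = 7
f[2] = 14  (first piece 1, then f[1]=7)
f[3] = 21  (first piece 1, then f[2]=14)
f[4] = max(7+21, 29+0) = 29
f[5] = max(7+29, 29+7, 23+0) = 36
f[6] = max(7+36, 29+14, 23+7, 13+0) = 43
f[7] = max(7+43, 29+21, 23+14, 13+7, 40+0) = 50
f[8] = max(7+50, 29+29, 23+21, 13+14, 40+7) = 58
One optimal cutting: 4 + 4 → $58.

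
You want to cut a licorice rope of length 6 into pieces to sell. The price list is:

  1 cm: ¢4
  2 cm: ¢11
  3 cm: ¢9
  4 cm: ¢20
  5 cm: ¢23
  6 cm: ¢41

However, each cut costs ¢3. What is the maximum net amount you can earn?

41

Let v[k] be the best obtainable value from length k. For each k, try every first piece i and keep the best of price[i] + v[k−i] minus the 3 cut fee when i<k.
v[1] = 4
v[2] = max(4+4-3, 11+0) = 11
v[3] = max(4+11-3, 11+4-3, 9+0) = 12
v[4] = max(4+12-3, 11+11-3, 9+4-3, 20+0) = 20
v[5] = max(4+20-3, 11+12-3, 9+11-3, 20+4-3, 23+0) = 23
v[6] = max(4+23-3, 11+20-3, 9+12-3, 20+11-3, 23+4-3, 41+0) = 41
Best is to make no cuts and sell whole for ¢41.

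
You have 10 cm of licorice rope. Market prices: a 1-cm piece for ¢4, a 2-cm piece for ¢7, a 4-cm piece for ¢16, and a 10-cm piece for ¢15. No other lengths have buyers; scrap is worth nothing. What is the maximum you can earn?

Consider every possible first cut. r[k] is the best of p[i]+r[k−i] over all sellable i≤k.
r[1] = 4
r[2] = 8  (first piece 1, then r[1]=4)
r[3] = 12  (first piece 1, then r[2]=8)
r[4] = 16  (first piece 1, then r[3]=12)
r[5] = 20  (first piece 1, then r[4]=16)
r[6] = 24  (first piece 1, then r[5]=20)
r[7] = 28  (first piece 1, then r[6]=24)
r[8] = 32  (first piece 1, then r[7]=28)
r[9] = 36  (first piece 1, then r[8]=32)
r[10] = 40  (first piece 1, then r[9]=36)
One optimal cutting: 1 + 1 + 1 + 1 + 1 + 1 + 1 + 1 + 1 + 1 → ¢40.

40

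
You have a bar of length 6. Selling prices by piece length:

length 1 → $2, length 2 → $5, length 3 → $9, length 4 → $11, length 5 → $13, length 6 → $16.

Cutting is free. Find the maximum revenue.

Let v[k] be the best obtainable value from length k. For each k, try every first piece i and keep the best of price[i] + v[k−i].
v[1] = 2
v[2] = 5
v[3] = 9
v[4] = 11  (first piece 1, then v[3]=9)
v[5] = 14  (first piece 2, then v[3]=9)
v[6] = 18  (first piece 3, then v[3]=9)
One optimal cutting: 3 + 3 → $9 + $9 = $18.

18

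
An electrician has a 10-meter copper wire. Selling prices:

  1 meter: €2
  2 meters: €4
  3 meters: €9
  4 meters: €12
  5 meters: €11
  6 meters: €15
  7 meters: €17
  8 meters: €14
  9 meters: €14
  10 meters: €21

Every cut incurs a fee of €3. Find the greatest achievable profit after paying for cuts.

Build v[k] bottom-up: v[k] = max over allowed piece i of (p[i] + v[k−i]) − 3 per cut.
v[1] = 2
v[2] = max(2+2-3, 4+0) = 4
v[3] = max(2+4-3, 4+2-3, 9+0) = 9
v[4] = max(2+9-3, 4+4-3, 9+2-3, 12+0) = 12
v[5] = max(2+12-3, 4+9-3, 9+4-3, 12+2-3, 11+0) = 11
v[6] = max(2+11-3, 4+12-3, 9+9-3, 12+4-3, 11+2-3, 15+0) = 15
v[7] = max(2+15-3, 4+11-3, 9+12-3, …, 15+2-3, 17+0) = 18
v[8] = max(2+18-3, 4+15-3, 9+11-3, …, 17+2-3, 14+0) = 21
v[9] = max(2+21-3, 4+18-3, 9+15-3, …, 14+2-3, 14+0) = 21
v[10] = max(2+21-3, 4+21-3, 9+18-3, …, 14+2-3, 21+0) = 24
One optimal plan: pieces 4 + 3 + 3 (2 cuts) → €30 − €6 = €24.

24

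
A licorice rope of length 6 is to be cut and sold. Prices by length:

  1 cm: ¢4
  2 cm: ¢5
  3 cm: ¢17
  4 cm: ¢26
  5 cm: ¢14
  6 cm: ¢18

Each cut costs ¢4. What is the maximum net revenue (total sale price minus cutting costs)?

30

Build r[k] bottom-up: r[k] = max over allowed piece i of (p[i] + r[k−i]) − 4 per cut.
r[1] = 4
r[2] = 5
r[3] = 17
r[4] = 26
r[5] = 26  (first piece 1, then r[4]=26)
r[6] = 30  (first piece 3, then r[3]=17)
One optimal plan: pieces 3 + 3 (1 cut) → ¢34 − ¢4 = ¢30.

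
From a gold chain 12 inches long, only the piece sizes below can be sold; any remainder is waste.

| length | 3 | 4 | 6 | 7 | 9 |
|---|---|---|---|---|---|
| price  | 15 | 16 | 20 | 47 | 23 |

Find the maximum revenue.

Build f[k] bottom-up: f[k] = max over allowed piece i of (p[i] + f[k−i]).
f[1] = 0
f[2] = 0
f[3] = 15
f[4] = max(15+0, 16+0) = 16
f[5] = max(15+0, 16+0) = 16
f[6] = max(15+15, 16+0, 20+0) = 30
f[7] = max(15+16, 16+15, 20+0, 47+0) = 47
f[8] = max(15+16, 16+16, 20+0, 47+0) = 47
f[9] = max(15+30, 16+16, 20+15, 47+0, 23+0) = 47
f[10] = max(15+47, 16+30, 20+16, 47+15, 23+0) = 62
f[11] = max(15+47, 16+47, 20+16, 47+16, 23+0) = 63
f[12] = max(15+47, 16+47, 20+30, 47+16, 23+15) = 63
One optimal cutting: pieces 7 + 4 with 1 inch of scrap → $63.

63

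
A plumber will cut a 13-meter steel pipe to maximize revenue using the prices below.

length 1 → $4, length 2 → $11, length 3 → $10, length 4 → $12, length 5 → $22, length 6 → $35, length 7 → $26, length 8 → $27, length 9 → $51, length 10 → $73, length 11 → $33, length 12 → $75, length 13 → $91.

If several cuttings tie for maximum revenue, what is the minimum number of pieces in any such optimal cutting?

1

Build r[k] bottom-up: r[k] = max over allowed piece i of (p[i] + r[k−i]).
r[1] = 4
r[2] = max(4+4, 11+0) = 11
r[3] = max(4+11, 11+4, 10+0) = 15
r[4] = max(4+15, 11+11, 10+4, 12+0) = 22
r[5] = max(4+22, 11+15, 10+11, 12+4, 22+0) = 26
r[6] = max(4+26, 11+22, 10+15, 12+11, 22+4, 35+0) = 35
r[7] = max(4+35, 11+26, 10+22, …, 35+4, 26+0) = 39
r[8] = max(4+39, 11+35, 10+26, …, 26+4, 27+0) = 46
r[9] = max(4+46, 11+39, 10+35, …, 27+4, 51+0) = 51
r[10] = max(4+51, 11+46, 10+39, …, 51+4, 73+0) = 73
r[11] = max(4+73, 11+51, 10+46, …, 73+4, 33+0) = 77
r[12] = max(4+77, 11+73, 10+51, …, 33+4, 75+0) = 84
r[13] = max(4+84, 11+77, 10+73, …, 75+4, 91+0) = 91
Maximum revenue is $91.
Now minimize piece count subject to staying optimal: for each k, pieces[k] = 1 + min over i with p[i]+r[k−i]=r[k] of pieces[k−i].
pieces[10] = 1
pieces[11] = 2
pieces[12] = 2
pieces[13] = 1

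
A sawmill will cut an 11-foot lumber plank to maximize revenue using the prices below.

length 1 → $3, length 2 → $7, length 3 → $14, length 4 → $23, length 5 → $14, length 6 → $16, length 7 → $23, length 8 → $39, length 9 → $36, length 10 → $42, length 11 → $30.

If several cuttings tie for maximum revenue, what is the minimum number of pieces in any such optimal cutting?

3

Build r[k] bottom-up: r[k] = max over allowed piece i of (p[i] + r[k−i]).
r[1] = 3
r[2] = max(3+3, 7+0) = 7
r[3] = max(3+7, 7+3, 14+0) = 14
r[4] = max(3+14, 7+7, 14+3, 23+0) = 23
r[5] = max(3+23, 7+14, 14+7, 23+3, 14+0) = 26
r[6] = max(3+26, 7+23, 14+14, 23+7, 14+3, 16+0) = 30
r[7] = max(3+30, 7+26, 14+23, …, 16+3, 23+0) = 37
r[8] = max(3+37, 7+30, 14+26, …, 23+3, 39+0) = 46
r[9] = max(3+46, 7+37, 14+30, …, 39+3, 36+0) = 49
r[10] = max(3+49, 7+46, 14+37, …, 36+3, 42+0) = 53
r[11] = max(3+53, 7+49, 14+46, …, 42+3, 30+0) = 60
Maximum revenue is $60.
Now minimize piece count subject to staying optimal: for each k, pieces[k] = 1 + min over i with p[i]+r[k−i]=r[k] of pieces[k−i].
pieces[8] = 2
pieces[9] = 3
pieces[10] = 3
pieces[11] = 3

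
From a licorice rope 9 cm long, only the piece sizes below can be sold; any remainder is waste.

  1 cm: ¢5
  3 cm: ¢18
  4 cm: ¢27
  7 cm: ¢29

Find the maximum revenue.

Build f[k] bottom-up: f[k] = max over allowed piece i of (p[i] + f[k−i]).
f[1] = 5
f[2] = 10  (first piece 1, then f[1]=5)
f[3] = max(5+10, 18+0) = 18
f[4] = max(5+18, 18+5, 27+0) = 27
f[5] = max(5+27, 18+10, 27+5) = 32
f[6] = max(5+32, 18+18, 27+10) = 37
f[7] = max(5+37, 18+27, 27+18, 29+0) = 45
f[8] = max(5+45, 18+32, 27+27, 29+5) = 54
f[9] = max(5+54, 18+37, 27+32, 29+10) = 59
One optimal cutting: 4 + 4 + 1 → ¢59.

59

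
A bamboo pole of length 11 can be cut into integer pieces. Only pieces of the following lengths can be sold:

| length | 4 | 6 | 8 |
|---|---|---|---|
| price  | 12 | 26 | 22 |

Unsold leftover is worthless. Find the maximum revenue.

Let f[k] be the best obtainable value from length k. For each k, try every first piece i and keep the best of price[i] + f[k−i].
f[1] = 0
f[2] = 0
f[3] = 0
f[4] = 12
f[5] = 12
f[6] = max(12+0, 26+0) = 26
f[7] = max(12+0, 26+0) = 26
f[8] = max(12+12, 26+0, 22+0) = 26
f[9] = max(12+12, 26+0, 22+0) = 26
f[10] = max(12+26, 26+12, 22+0) = 38
f[11] = max(12+26, 26+12, 22+0) = 38
One optimal cutting: pieces 6 + 4 with 1 foot of scrap → $38.

38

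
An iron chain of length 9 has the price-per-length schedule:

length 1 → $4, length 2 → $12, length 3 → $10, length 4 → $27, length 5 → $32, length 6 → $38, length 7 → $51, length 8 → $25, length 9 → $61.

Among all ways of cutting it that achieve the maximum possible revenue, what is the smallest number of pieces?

2

Build r[k] bottom-up: r[k] = max over allowed piece i of (p[i] + r[k−i]).
r[1] = 4
r[2] = 12
r[3] = 16  (first piece 1, then r[2]=12)
r[4] = 27
r[5] = 32
r[6] = 39  (first piece 2, then r[4]=27)
r[7] = 51
r[8] = 55  (first piece 1, then r[7]=51)
r[9] = 63  (first piece 2, then r[7]=51)
Maximum revenue is $63.
Now minimize piece count subject to staying optimal: for each k, pieces[k] = 1 + min over i with p[i]+r[k−i]=r[k] of pieces[k−i].
pieces[6] = 2
pieces[7] = 1
pieces[8] = 2
pieces[9] = 2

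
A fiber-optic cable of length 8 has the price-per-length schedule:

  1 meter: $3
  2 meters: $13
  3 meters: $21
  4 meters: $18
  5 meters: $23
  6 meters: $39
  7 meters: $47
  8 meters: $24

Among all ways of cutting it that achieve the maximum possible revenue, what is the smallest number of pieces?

3

Consider every possible first cut. r[k] is the best of p[i]+r[k−i] over all sellable i≤k.
r[1] = 3
r[2] = 13
r[3] = 21
r[4] = 26  (first piece 2, then r[2]=13)
r[5] = 34  (first piece 2, then r[3]=21)
r[6] = 42  (first piece 3, then r[3]=21)
r[7] = 47  (first piece 2, then r[5]=34)
r[8] = 55  (first piece 2, then r[6]=42)
Maximum revenue is $55.
Now minimize piece count subject to staying optimal: for each k, pieces[k] = 1 + min over i with p[i]+r[k−i]=r[k] of pieces[k−i].
pieces[5] = 2
pieces[6] = 2
pieces[7] = 1
pieces[8] = 3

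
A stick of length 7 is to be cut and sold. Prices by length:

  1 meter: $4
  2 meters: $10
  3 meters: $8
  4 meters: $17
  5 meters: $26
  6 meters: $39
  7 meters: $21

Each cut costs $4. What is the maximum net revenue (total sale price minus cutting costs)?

Consider every possible first cut. r[k] is the best of p[i]+r[k−i] over all sellable i≤k, charging 4 whenever i<k.
r[1] = 4
r[2] = 10
r[3] = 10  (first piece 1, then r[2]=10)
r[4] = 17
r[5] = 26
r[6] = 39
r[7] = 39  (first piece 1, then r[6]=39)
One optimal plan: pieces 6 + 1 (1 cut) → $43 − $4 = $39.

39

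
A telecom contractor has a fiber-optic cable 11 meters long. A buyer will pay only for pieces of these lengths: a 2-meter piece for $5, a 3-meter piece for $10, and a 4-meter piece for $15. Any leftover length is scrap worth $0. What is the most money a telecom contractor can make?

Let f[k] be the best obtainable value from length k. For each k, try every first piece i and keep the best of price[i] + f[k−i].
f[1] = 0
f[2] = 5
f[3] = max(5+0, 10+0) = 10
f[4] = max(5+5, 10+0, 15+0) = 15
f[5] = max(5+10, 10+5, 15+0) = 15
f[6] = max(5+15, 10+10, 15+5) = 20
f[7] = max(5+15, 10+15, 15+10) = 25
f[8] = max(5+20, 10+15, 15+15) = 30
f[9] = max(5+25, 10+20, 15+15) = 30
f[10] = max(5+30, 10+25, 15+20) = 35
f[11] = max(5+30, 10+30, 15+25) = 40
One optimal cutting: 4 + 4 + 3 → $40.

40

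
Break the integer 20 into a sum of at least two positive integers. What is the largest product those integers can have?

Let P[k] be the best product for length k (with at least one cut). For each first piece i, the rest contributes max(k−i, P[k−i]).
P[2] = 1×max(1,0) = 1×1 = 1
P[3] = max(1×2, 2×1) = 2
P[4] = max(1×3, 2×2, 3×1) = 4
P[5] = max(1×4, 2×3, 3×2, 4×1) = 6
P[6] = max(1×6, 2×4, 3×3, 4×2, 5×1) = 9
P[7] = max(1×9, 2×6, 3×4, 4×3, 5×2, 6×1) = 12
P[8] = max(1×12, 2×9, 3×6, …, 6×2, 7×1) = 18
P[9] = max(1×18, 2×12, 3×9, …, 7×2, 8×1) = 27
P[10] = max(1×27, 2×18, 3×12, …, 8×2, 9×1) = 36
P[11] = max(1×36, 2×27, 3×18, …, 9×2, 10×1) = 54
P[12] = max(1×54, 2×36, 3×27, …, 10×2, 11×1) = 81
P[13] = max(1×81, 2×54, 3×36, …, 11×2, 12×1) = 108
P[14] = max(1×108, 2×81, 3×54, …, 12×2, 13×1) = 162
P[15] = max(1×162, 2×108, 3×81, …, 13×2, 14×1) = 243
P[16] = max(1×243, 2×162, 3×108, …, 14×2, 15×1) = 324
P[17] = max(1×324, 2×243, 3×162, …, 15×2, 16×1) = 486
P[18] = max(1×486, 2×324, 3×243, …, 16×2, 17×1) = 729
P[19] = max(1×729, 2×486, 3×324, …, 17×2, 18×1) = 972
P[20] = max(1×972, 2×729, 3×486, …, 18×2, 19×1) = 1458
One optimal split: 3 + 3 + 3 + 3 + 3 + 3 + 2; product 3×3×3×3×3×3×2 = 1458.

1458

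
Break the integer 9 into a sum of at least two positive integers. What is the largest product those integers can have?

27

Fill m[k] for k=2..9: at each k try every first piece i and multiply by the better of (k−i) uncut or m[k−i].
m[2] = 1*max(1,0) = 1*1 = 1
m[3] = max(1*2, 2*1) = 2
m[4] = max(1*3, 2*2, 3*1) = 4
m[5] = max(1*4, 2*3, 3*2, 4*1) = 6
m[6] = max(1*6, 2*4, 3*3, 4*2, 5*1) = 9
m[7] = max(1*9, 2*6, 3*4, 4*3, 5*2, 6*1) = 12
m[8] = max(1*12, 2*9, 3*6, …, 6*2, 7*1) = 18
m[9] = max(1*18, 2*12, 3*9, …, 7*2, 8*1) = 27
One optimal split: 3 + 3 + 3; product 3*3*3 = 27.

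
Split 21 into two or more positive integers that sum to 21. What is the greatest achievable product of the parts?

Let prod[k] be the best product for length k (with at least one cut). For each first piece i, the rest contributes max(k−i, prod[k−i]).
prod[2] = 1×max(1,0) = 1×1 = 1
prod[3] = 1×max(2,1) = 1×2 = 2
prod[4] = 2×max(2,1) = 2×2 = 4
prod[5] = 2×max(3,2) = 2×3 = 6
prod[6] = 3×max(3,2) = 3×3 = 9
prod[7] = 2×max(5,6) = 2×6 = 12
prod[8] = 2×max(6,9) = 2×9 = 18
prod[9] = 3×max(6,9) = 3×9 = 27
prod[10] = 2×max(8,18) = 2×18 = 36
prod[11] = 2×max(9,27) = 2×27 = 54
prod[12] = 3×max(9,27) = 3×27 = 81
prod[13] = 2×max(11,54) = 2×54 = 108
prod[14] = 2×max(12,81) = 2×81 = 162
prod[15] = 3×max(12,81) = 3×81 = 243
prod[16] = 2×max(14,162) = 2×162 = 324
prod[17] = 2×max(15,243) = 2×243 = 486
prod[18] = 3×max(15,243) = 3×243 = 729
prod[19] = 2×max(17,486) = 2×486 = 972
prod[20] = 2×max(18,729) = 2×729 = 1458
prod[21] = 3×max(18,729) = 3×729 = 2187
One optimal split: 3 + 3 + 3 + 3 + 3 + 3 + 3; product 3×3×3×3×3×3×3 = 2187.

2187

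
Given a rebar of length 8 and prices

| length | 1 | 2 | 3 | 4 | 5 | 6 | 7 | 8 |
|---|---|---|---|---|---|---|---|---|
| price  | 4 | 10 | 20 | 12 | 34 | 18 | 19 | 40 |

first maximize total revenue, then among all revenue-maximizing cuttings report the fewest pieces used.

2

Let r[k] be the best obtainable value from length k. For each k, try every first piece i and keep the best of price[i] + r[k−i].
r[1] = 4
r[2] = max(4+4, 10+0) = 10
r[3] = max(4+10, 10+4, 20+0) = 20
r[4] = max(4+20, 10+10, 20+4, 12+0) = 24
r[5] = max(4+24, 10+20, 20+10, 12+4, 34+0) = 34
r[6] = max(4+34, 10+24, 20+20, 12+10, 34+4, 18+0) = 40
r[7] = max(4+40, 10+34, 20+24, …, 18+4, 19+0) = 44
r[8] = max(4+44, 10+40, 20+34, …, 19+4, 40+0) = 54
Maximum revenue is ₹54.
Now minimize piece count subject to staying optimal: for each k, pieces[k] = 1 + min over i with p[i]+r[k−i]=r[k] of pieces[k−i].
pieces[5] = 1
pieces[6] = 2
pieces[7] = 2
pieces[8] = 2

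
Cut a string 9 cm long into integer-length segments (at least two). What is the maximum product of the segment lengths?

Fill g[k] for k=2..9: at each k try every first piece i and multiply by the better of (k−i) uncut or g[k−i].
g[2] = 1*max(1,0) = 1*1 = 1
g[3] = 1*max(2,1) = 1*2 = 2
g[4] = 2*max(2,1) = 2*2 = 4
g[5] = 2*max(3,2) = 2*3 = 6
g[6] = 3*max(3,2) = 3*3 = 9
g[7] = 2*max(5,6) = 2*6 = 12
g[8] = 2*max(6,9) = 2*9 = 18
g[9] = 3*max(6,9) = 3*9 = 27
One optimal split: 3 + 3 + 3; product 3*3*3 = 27.

27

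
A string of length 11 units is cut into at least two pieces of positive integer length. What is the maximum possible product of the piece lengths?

54

Let m[k] be the best product for length k (with at least one cut). For each first piece i, the rest contributes max(k−i, m[k−i]).
m[2] = 1·max(1,0) = 1·1 = 1
m[3] = max(1·2, 2·1) = 2
m[4] = max(1·3, 2·2, 3·1) = 4
m[5] = max(1·4, 2·3, 3·2, 4·1) = 6
m[6] = max(1·6, 2·4, 3·3, 4·2, 5·1) = 9
m[7] = max(1·9, 2·6, 3·4, 4·3, 5·2, 6·1) = 12
m[8] = max(1·12, 2·9, 3·6, …, 6·2, 7·1) = 18
m[9] = max(1·18, 2·12, 3·9, …, 7·2, 8·1) = 27
m[10] = max(1·27, 2·18, 3·12, …, 8·2, 9·1) = 36
m[11] = max(1·36, 2·27, 3·18, …, 9·2, 10·1) = 54
One optimal split: 3 + 3 + 3 + 2; product 3·3·3·2 = 54.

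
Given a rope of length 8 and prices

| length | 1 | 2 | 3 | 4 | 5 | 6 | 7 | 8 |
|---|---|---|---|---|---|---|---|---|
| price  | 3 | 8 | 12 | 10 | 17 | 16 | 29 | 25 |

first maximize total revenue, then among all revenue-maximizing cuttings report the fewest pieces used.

2

Build r[k] bottom-up: r[k] = max over allowed piece i of (p[i] + r[k−i]).
r[1] = 3
r[2] = 8
r[3] = 12
r[4] = 16  (first piece 2, then r[2]=8)
r[5] = 20  (first piece 2, then r[3]=12)
r[6] = 24  (first piece 2, then r[4]=16)
r[7] = 29
r[8] = 32  (first piece 1, then r[7]=29)
Maximum revenue is $32.
Now minimize piece count subject to staying optimal: for each k, pieces[k] = 1 + min over i with p[i]+r[k−i]=r[k] of pieces[k−i].
pieces[5] = 2
pieces[6] = 2
pieces[7] = 1
pieces[8] = 2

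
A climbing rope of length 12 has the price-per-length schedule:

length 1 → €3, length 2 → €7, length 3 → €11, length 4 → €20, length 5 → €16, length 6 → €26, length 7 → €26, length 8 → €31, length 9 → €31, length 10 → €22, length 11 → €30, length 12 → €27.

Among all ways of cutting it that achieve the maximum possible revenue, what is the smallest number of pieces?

Build r[k] bottom-up: r[k] = max over allowed piece i of (p[i] + r[k−i]).
r[1] = 3
r[2] = max(3+3, 7+0) = 7
r[3] = max(3+7, 7+3, 11+0) = 11
r[4] = max(3+11, 7+7, 11+3, 20+0) = 20
r[5] = max(3+20, 7+11, 11+7, 20+3, 16+0) = 23
r[6] = max(3+23, 7+20, 11+11, 20+7, 16+3, 26+0) = 27
r[7] = max(3+27, 7+23, 11+20, …, 26+3, 26+0) = 31
r[8] = max(3+31, 7+27, 11+23, …, 26+3, 31+0) = 40
r[9] = max(3+40, 7+31, 11+27, …, 31+3, 31+0) = 43
r[10] = max(3+43, 7+40, 11+31, …, 31+3, 22+0) = 47
r[11] = max(3+47, 7+43, 11+40, …, 22+3, 30+0) = 51
r[12] = max(3+51, 7+47, 11+43, …, 30+3, 27+0) = 60
Maximum revenue is €60.
Now minimize piece count subject to staying optimal: for each k, pieces[k] = 1 + min over i with p[i]+r[k−i]=r[k] of pieces[k−i].
pieces[9] = 3
pieces[10] = 3
pieces[11] = 3
pieces[12] = 3

3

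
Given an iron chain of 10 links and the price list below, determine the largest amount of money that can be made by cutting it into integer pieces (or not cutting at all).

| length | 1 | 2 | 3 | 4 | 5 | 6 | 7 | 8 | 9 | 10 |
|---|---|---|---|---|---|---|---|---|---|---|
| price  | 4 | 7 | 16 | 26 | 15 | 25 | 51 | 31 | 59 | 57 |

Let R[k] be the best obtainable value from length k. For each k, try every first piece i and keep the best of price[i] + R[k−i].
R[1] = 4
R[2] = max(4+4, 7+0) = 8
R[3] = max(4+8, 7+4, 16+0) = 16
R[4] = max(4+16, 7+8, 16+4, 26+0) = 26
R[5] = max(4+26, 7+16, 16+8, 26+4, 15+0) = 30
R[6] = max(4+30, 7+26, 16+16, 26+8, 15+4, 25+0) = 34
R[7] = max(4+34, 7+30, 16+26, …, 25+4, 51+0) = 51
R[8] = max(4+51, 7+34, 16+30, …, 51+4, 31+0) = 55
R[9] = max(4+55, 7+51, 16+34, …, 31+4, 59+0) = 59
R[10] = max(4+59, 7+55, 16+51, …, 59+4, 57+0) = 67
One optimal cutting: 7 + 3 → $51 + $16 = $67.

67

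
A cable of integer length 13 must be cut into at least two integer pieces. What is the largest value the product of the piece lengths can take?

Define f[k] = max over 1≤i<k of i · max(k−i, f[k−i]); the inner max lets the remainder stay uncut if that's better.
f[2] = 1·max(1,0) = 1·1 = 1
f[3] = 1·max(2,1) = 1·2 = 2
f[4] = 2·max(2,1) = 2·2 = 4
f[5] = 2·max(3,2) = 2·3 = 6
f[6] = 3·max(3,2) = 3·3 = 9
f[7] = 2·max(5,6) = 2·6 = 12
f[8] = 2·max(6,9) = 2·9 = 18
f[9] = 3·max(6,9) = 3·9 = 27
f[10] = 2·max(8,18) = 2·18 = 36
f[11] = 2·max(9,27) = 2·27 = 54
f[12] = 3·max(9,27) = 3·27 = 81
f[13] = 2·max(11,54) = 2·54 = 108
One optimal split: 3 + 3 + 3 + 2 + 2; product 3·3·3·2·2 = 108.

108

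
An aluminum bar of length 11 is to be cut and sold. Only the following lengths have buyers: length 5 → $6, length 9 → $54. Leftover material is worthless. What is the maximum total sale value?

54

Consider every possible first cut. best[k] is the best of p[i]+best[k−i] over all sellable i≤k.
best[1] = 0
best[2] = 0
best[3] = 0
best[4] = 0
best[5] = 6
best[6] = 6
best[7] = 6
best[8] = 6
best[9] = max(6+0, 54+0) = 54
best[10] = max(6+6, 54+0) = 54
best[11] = max(6+6, 54+0) = 54
One optimal cutting: pieces 9 with 2 cm of scrap → $54.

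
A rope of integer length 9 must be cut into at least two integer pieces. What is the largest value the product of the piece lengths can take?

27

Define prod[k] = max over 1≤i<k of i · max(k−i, prod[k−i]); the inner max lets the remainder stay uncut if that's better.
prod[2] = 1*max(1,0) = 1*1 = 1
prod[3] = max(1*2, 2*1) = 2
prod[4] = max(1*3, 2*2, 3*1) = 4
prod[5] = max(1*4, 2*3, 3*2, 4*1) = 6
prod[6] = max(1*6, 2*4, 3*3, 4*2, 5*1) = 9
prod[7] = max(1*9, 2*6, 3*4, 4*3, 5*2, 6*1) = 12
prod[8] = max(1*12, 2*9, 3*6, …, 6*2, 7*1) = 18
prod[9] = max(1*18, 2*12, 3*9, …, 7*2, 8*1) = 27
One optimal split: 3 + 3 + 3; product 3*3*3 = 27.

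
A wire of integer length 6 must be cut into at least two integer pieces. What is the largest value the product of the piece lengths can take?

9

Fill f[k] for k=2..6: at each k try every first piece i and multiply by the better of (k−i) uncut or f[k−i].
f[2] = 1*max(1,0) = 1*1 = 1
f[3] = max(1*2, 2*1) = 2
f[4] = max(1*3, 2*2, 3*1) = 4
f[5] = max(1*4, 2*3, 3*2, 4*1) = 6
f[6] = max(1*6, 2*4, 3*3, 4*2, 5*1) = 9
One optimal split: 3 + 3; product 3*3 = 9.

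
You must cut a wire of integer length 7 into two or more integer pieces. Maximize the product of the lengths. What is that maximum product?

Let g[k] be the best product for length k (with at least one cut). For each first piece i, the rest contributes max(k−i, g[k−i]).
g[2] = 1*max(1,0) = 1*1 = 1
g[3] = 1*max(2,1) = 1*2 = 2
g[4] = 2*max(2,1) = 2*2 = 4
g[5] = 2*max(3,2) = 2*3 = 6
g[6] = 3*max(3,2) = 3*3 = 9
g[7] = 2*max(5,6) = 2*6 = 12
One optimal split: 3 + 2 + 2; product 3*2*2 = 12.

12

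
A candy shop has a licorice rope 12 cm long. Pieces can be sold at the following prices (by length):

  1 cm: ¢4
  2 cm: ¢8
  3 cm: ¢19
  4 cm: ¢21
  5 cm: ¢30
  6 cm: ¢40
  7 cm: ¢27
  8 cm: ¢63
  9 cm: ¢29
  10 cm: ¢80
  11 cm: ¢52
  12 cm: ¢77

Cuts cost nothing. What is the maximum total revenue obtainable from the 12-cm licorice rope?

Consider every possible first cut. v[k] is the best of p[i]+v[k−i] over all sellable i≤k.
v[1] = 4
v[2] = max(4+4, 8+0) = 8
v[3] = max(4+8, 8+4, 19+0) = 19
v[4] = max(4+19, 8+8, 19+4, 21+0) = 23
v[5] = max(4+23, 8+19, 19+8, 21+4, 30+0) = 30
v[6] = max(4+30, 8+23, 19+19, 21+8, 30+4, 40+0) = 40
v[7] = max(4+40, 8+30, 19+23, …, 40+4, 27+0) = 44
v[8] = max(4+44, 8+40, 19+30, …, 27+4, 63+0) = 63
v[9] = max(4+63, 8+44, 19+40, …, 63+4, 29+0) = 67
v[10] = max(4+67, 8+63, 19+44, …, 29+4, 80+0) = 80
v[11] = max(4+80, 8+67, 19+63, …, 80+4, 52+0) = 84
v[12] = max(4+84, 8+80, 19+67, …, 52+4, 77+0) = 88
One optimal cutting: 10 + 1 + 1 → ¢80 + ¢4 + ¢4 = ¢88.

88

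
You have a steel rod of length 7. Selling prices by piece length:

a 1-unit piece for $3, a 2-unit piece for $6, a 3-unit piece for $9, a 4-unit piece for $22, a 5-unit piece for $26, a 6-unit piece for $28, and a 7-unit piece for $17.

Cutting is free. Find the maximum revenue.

32

Let r[k] be the best obtainable value from length k. For each k, try every first piece i and keep the best of price[i] + r[k−i].
r[1] = 3
r[2] = max(3+3, 6+0) = 6
r[3] = max(3+6, 6+3, 9+0) = 9
r[4] = max(3+9, 6+6, 9+3, 22+0) = 22
r[5] = max(3+22, 6+9, 9+6, 22+3, 26+0) = 26
r[6] = max(3+26, 6+22, 9+9, 22+6, 26+3, 28+0) = 29
r[7] = max(3+29, 6+26, 9+22, …, 28+3, 17+0) = 32
One optimal cutting: 5 + 1 + 1 → $26 + $3 + $3 = $32.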